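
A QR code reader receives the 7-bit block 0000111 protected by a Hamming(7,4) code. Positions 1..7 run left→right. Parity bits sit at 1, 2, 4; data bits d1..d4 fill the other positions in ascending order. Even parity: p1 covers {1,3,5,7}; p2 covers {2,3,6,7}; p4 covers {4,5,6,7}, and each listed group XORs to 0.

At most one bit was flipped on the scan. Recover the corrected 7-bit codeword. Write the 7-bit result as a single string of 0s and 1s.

0001111

s1 (pos 1,3,5,7): 0⊕0⊕1⊕1 = 0
s2 (pos 2,3,6,7): 0⊕0⊕1⊕1 = 0
s4 (pos 4,5,6,7): 0⊕1⊕1⊕1 = 1
Syndrome s4…s1 = 100 → error at position 4.
Flip position 4: 0000111 → 0001111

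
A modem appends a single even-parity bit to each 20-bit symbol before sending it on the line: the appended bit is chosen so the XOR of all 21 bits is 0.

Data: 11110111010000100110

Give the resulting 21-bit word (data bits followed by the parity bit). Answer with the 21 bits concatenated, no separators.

XOR of the 20 data bits: 1⊕1⊕1⊕1⊕0⊕1⊕1⊕1⊕0⊕1⊕0⊕0⊕0⊕0⊕1⊕0⊕0⊕1⊕1⊕0 = 1
Parity bit = 1 (so all 21 bits XOR to 0).

111101110100001001101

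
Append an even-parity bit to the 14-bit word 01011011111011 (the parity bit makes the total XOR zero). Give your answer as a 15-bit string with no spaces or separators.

010110111110110

XOR of the 14 data bits: 0⊕1⊕0⊕1⊕1⊕0⊕1⊕1⊕1⊕1⊕1⊕0⊕1⊕1 = 0
Parity bit = 0 (so all 15 bits XOR to 0).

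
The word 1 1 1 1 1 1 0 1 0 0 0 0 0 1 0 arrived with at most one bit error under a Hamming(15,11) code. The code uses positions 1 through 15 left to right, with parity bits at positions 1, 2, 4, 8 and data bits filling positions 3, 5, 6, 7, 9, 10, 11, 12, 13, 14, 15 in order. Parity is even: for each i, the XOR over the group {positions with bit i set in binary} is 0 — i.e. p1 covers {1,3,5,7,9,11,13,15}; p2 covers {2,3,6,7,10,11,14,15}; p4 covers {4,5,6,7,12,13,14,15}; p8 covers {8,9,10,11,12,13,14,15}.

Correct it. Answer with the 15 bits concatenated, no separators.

011111010000010

s1 (pos 1,3,5,7,9,11,13,15): 1⊕1⊕1⊕0⊕0⊕0⊕0⊕0 = 1
s2 (pos 2,3,6,7,10,11,14,15): 1⊕1⊕1⊕0⊕0⊕0⊕1⊕0 = 0
s4 (pos 4,5,6,7,12,13,14,15): 1⊕1⊕1⊕0⊕0⊕0⊕1⊕0 = 0
s8 (pos 8,9,10,11,12,13,14,15): 1⊕0⊕0⊕0⊕0⊕0⊕1⊕0 = 0
Syndrome s8…s1 = 0001 → error at position 1.
Flip position 1: 111111010000010 → 011111010000010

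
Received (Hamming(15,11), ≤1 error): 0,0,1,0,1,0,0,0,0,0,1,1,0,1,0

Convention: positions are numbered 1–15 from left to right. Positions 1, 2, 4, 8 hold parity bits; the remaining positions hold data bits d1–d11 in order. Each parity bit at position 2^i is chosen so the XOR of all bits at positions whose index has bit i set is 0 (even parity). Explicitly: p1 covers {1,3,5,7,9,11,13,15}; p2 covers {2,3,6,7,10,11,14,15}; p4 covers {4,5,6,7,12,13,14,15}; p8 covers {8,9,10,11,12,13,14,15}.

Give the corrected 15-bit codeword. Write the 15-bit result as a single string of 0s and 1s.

001010000011011

s1 (pos 1,3,5,7,9,11,13,15): 0⊕1⊕1⊕0⊕0⊕1⊕0⊕0 = 1
s2 (pos 2,3,6,7,10,11,14,15): 0⊕1⊕0⊕0⊕0⊕1⊕1⊕0 = 1
s4 (pos 4,5,6,7,12,13,14,15): 0⊕1⊕0⊕0⊕1⊕0⊕1⊕0 = 1
s8 (pos 8,9,10,11,12,13,14,15): 0⊕0⊕0⊕1⊕1⊕0⊕1⊕0 = 1
Syndrome s8…s1 = 1111 → error at position 15.
Flip position 15: 001010000011010 → 001010000011011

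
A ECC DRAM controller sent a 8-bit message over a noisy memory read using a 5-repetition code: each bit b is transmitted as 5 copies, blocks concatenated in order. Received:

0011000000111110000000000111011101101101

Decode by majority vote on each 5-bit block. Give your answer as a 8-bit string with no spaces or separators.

00100111

Block 1 (00110): 2 ones → 0
Block 2 (00000): 0 ones → 0
Block 3 (11111): 5 ones → 1
Block 4 (00000): 0 ones → 0
Block 5 (00000): 0 ones → 0
Block 6 (11101): 4 ones → 1
Block 7 (11011): 4 ones → 1
Block 8 (01101): 3 ones → 1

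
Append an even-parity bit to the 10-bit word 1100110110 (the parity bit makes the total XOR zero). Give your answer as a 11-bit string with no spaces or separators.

XOR of the 10 data bits: 1⊕1⊕0⊕0⊕1⊕1⊕0⊕1⊕1⊕0 = 0
Parity bit = 0 (so all 11 bits XOR to 0).

11001101100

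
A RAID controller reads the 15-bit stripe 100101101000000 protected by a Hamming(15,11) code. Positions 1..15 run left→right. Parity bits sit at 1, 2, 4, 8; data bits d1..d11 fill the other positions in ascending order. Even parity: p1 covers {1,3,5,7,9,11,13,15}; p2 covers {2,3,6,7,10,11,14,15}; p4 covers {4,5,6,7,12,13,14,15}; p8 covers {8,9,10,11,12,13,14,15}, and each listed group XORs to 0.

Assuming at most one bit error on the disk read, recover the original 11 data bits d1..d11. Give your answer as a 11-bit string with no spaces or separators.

s1 (pos 1,3,5,7,9,11,13,15): 1⊕0⊕0⊕1⊕1⊕0⊕0⊕0 = 1
s2 (pos 2,3,6,7,10,11,14,15): 0⊕0⊕1⊕1⊕0⊕0⊕0⊕0 = 0
s4 (pos 4,5,6,7,12,13,14,15): 1⊕0⊕1⊕1⊕0⊕0⊕0⊕0 = 1
s8 (pos 8,9,10,11,12,13,14,15): 0⊕1⊕0⊕0⊕0⊕0⊕0⊕0 = 1
Syndrome s8…s1 = 1101 → error at position 13.
Flip position 13: 100101101000000 → 100101101000100
Read data bits from positions 3,5,6,7,9,10,11,12,13,14,15: 00111000100

00111000100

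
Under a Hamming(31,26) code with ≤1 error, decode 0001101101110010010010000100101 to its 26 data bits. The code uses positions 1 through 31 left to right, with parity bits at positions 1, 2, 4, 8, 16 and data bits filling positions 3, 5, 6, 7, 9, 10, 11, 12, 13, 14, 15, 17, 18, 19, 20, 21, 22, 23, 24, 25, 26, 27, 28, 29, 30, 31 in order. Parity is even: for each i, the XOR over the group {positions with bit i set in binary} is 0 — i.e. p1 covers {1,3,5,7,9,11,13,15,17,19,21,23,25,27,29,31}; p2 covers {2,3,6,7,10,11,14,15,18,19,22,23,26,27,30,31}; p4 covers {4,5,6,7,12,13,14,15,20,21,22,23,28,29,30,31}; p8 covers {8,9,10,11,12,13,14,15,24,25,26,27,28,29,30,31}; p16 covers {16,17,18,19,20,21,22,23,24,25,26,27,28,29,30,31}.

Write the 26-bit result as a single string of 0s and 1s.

s1 (pos 1,3,5,7,9,11,13,15,17,19,21,23,25,27,29,31): 0⊕0⊕1⊕1⊕0⊕1⊕0⊕1⊕0⊕0⊕1⊕0⊕0⊕0⊕1⊕1 = 1
s2 (pos 2,3,6,7,10,11,14,15,18,19,22,23,26,27,30,31): 0⊕0⊕0⊕1⊕1⊕1⊕0⊕1⊕1⊕0⊕0⊕0⊕1⊕0⊕0⊕1 = 1
s4 (pos 4,5,6,7,12,13,14,15,20,21,22,23,28,29,30,31): 1⊕1⊕0⊕1⊕1⊕0⊕0⊕1⊕0⊕1⊕0⊕0⊕0⊕1⊕0⊕1 = 0
s8 (pos 8,9,10,11,12,13,14,15,24,25,26,27,28,29,30,31): 1⊕0⊕1⊕1⊕1⊕0⊕0⊕1⊕0⊕0⊕1⊕0⊕0⊕1⊕0⊕1 = 0
s16 (pos 16,17,18,19,20,21,22,23,24,25,26,27,28,29,30,31): 0⊕0⊕1⊕0⊕0⊕1⊕0⊕0⊕0⊕0⊕1⊕0⊕0⊕1⊕0⊕1 = 1
Syndrome s16…s1 = 10011 → error at position 19.
Flip position 19: 0001101101110010010010000100101 → 0001101101110010011010000100101
Read data bits from positions 3,5,6,7,9,10,11,12,13,14,15,17,18,19,20,21,22,23,24,25,26,27,28,29,30,31: 01010111001011010000100101

01010111001011010000100101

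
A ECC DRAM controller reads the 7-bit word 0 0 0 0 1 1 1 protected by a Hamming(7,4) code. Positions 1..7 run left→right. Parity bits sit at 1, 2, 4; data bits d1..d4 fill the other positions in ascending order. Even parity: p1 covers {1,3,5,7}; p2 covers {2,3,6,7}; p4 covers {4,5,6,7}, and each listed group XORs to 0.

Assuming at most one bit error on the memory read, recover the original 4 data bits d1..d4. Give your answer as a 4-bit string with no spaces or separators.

s1 (pos 1,3,5,7): 0⊕0⊕1⊕1 = 0
s2 (pos 2,3,6,7): 0⊕0⊕1⊕1 = 0
s4 (pos 4,5,6,7): 0⊕1⊕1⊕1 = 1
Syndrome s4…s1 = 100 → error at position 4.
Flip position 4: 0000111 → 0001111
Read data bits from positions 3,5,6,7: 0111

0111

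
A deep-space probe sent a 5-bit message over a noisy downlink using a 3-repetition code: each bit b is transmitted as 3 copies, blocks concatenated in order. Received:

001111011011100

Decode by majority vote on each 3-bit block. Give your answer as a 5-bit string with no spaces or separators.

01110

Block 1 (001): 1 one → 0
Block 2 (111): 3 ones → 1
Block 3 (011): 2 ones → 1
Block 4 (011): 2 ones → 1
Block 5 (100): 1 one → 0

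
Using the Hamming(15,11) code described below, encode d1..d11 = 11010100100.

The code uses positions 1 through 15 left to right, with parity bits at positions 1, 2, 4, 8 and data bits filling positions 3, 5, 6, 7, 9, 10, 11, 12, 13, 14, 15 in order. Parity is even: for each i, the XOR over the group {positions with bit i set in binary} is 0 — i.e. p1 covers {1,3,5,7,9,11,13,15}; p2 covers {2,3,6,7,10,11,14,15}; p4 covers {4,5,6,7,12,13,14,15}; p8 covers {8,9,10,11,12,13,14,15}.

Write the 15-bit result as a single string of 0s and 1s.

011110100100100

Place data at non-parity positions: p1 p2 1 p4 1 0 1 p8 0 1 0 0 1 0 0
p1 (pos 1,3,5,7,9,11,13,15): XOR of data positions = 1⊕1⊕1⊕0⊕0⊕1⊕0 = 0
p2 (pos 2,3,6,7,10,11,14,15): XOR of data positions = 1⊕0⊕1⊕1⊕0⊕0⊕0 = 1
p4 (pos 4,5,6,7,12,13,14,15): XOR of data positions = 1⊕0⊕1⊕0⊕1⊕0⊕0 = 1
p8 (pos 8,9,10,11,12,13,14,15): XOR of data positions = 0⊕1⊕0⊕0⊕1⊕0⊕0 = 0
Codeword: 011110100100100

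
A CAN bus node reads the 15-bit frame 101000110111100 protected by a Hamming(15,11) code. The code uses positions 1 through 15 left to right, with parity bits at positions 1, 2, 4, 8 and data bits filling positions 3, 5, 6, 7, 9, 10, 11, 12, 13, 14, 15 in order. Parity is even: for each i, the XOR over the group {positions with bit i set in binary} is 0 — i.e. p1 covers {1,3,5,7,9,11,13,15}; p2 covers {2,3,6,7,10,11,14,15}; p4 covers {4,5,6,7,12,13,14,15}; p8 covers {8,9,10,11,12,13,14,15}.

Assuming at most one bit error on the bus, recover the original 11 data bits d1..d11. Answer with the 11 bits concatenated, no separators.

s1 (pos 1,3,5,7,9,11,13,15): 1⊕1⊕0⊕1⊕0⊕1⊕1⊕0 = 1
s2 (pos 2,3,6,7,10,11,14,15): 0⊕1⊕0⊕1⊕1⊕1⊕0⊕0 = 0
s4 (pos 4,5,6,7,12,13,14,15): 0⊕0⊕0⊕1⊕1⊕1⊕0⊕0 = 1
s8 (pos 8,9,10,11,12,13,14,15): 1⊕0⊕1⊕1⊕1⊕1⊕0⊕0 = 1
Syndrome s8…s1 = 1101 → error at position 13.
Flip position 13: 101000110111100 → 101000110111000
Read data bits from positions 3,5,6,7,9,10,11,12,13,14,15: 10010111000

10010111000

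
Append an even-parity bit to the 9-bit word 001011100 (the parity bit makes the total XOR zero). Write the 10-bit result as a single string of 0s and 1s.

XOR of the 9 data bits: 0⊕0⊕1⊕0⊕1⊕1⊕1⊕0⊕0 = 0
Parity bit = 0 (so all 10 bits XOR to 0).

0010111000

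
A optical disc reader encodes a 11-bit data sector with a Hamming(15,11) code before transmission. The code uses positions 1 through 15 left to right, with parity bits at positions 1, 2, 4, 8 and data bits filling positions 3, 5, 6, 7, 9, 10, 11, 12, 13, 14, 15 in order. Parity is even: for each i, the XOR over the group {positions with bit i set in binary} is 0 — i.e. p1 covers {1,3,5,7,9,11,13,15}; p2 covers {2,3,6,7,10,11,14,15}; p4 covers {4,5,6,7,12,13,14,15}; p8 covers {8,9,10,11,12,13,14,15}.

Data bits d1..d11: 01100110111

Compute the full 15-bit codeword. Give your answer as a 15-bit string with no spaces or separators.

Place data at non-parity positions: p1 p2 0 p4 1 1 0 p8 0 1 1 0 1 1 1
p1 (pos 1,3,5,7,9,11,13,15): XOR of data positions = 0⊕1⊕0⊕0⊕1⊕1⊕1 = 0
p2 (pos 2,3,6,7,10,11,14,15): XOR of data positions = 0⊕1⊕0⊕1⊕1⊕1⊕1 = 1
p4 (pos 4,5,6,7,12,13,14,15): XOR of data positions = 1⊕1⊕0⊕0⊕1⊕1⊕1 = 1
p8 (pos 8,9,10,11,12,13,14,15): XOR of data positions = 0⊕1⊕1⊕0⊕1⊕1⊕1 = 1
Codeword: 010111010110111

010111010110111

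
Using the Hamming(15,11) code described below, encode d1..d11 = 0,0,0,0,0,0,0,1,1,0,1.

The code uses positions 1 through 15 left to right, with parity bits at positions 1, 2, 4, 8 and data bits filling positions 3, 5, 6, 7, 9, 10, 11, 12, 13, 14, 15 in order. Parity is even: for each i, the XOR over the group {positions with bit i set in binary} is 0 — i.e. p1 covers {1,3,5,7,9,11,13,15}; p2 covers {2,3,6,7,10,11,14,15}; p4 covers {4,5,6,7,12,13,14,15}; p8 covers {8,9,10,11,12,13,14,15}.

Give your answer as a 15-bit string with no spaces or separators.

Place data at non-parity positions: p1 p2 0 p4 0 0 0 p8 0 0 0 1 1 0 1
p1 (pos 1,3,5,7,9,11,13,15): XOR of data positions = 0⊕0⊕0⊕0⊕0⊕1⊕1 = 0
p2 (pos 2,3,6,7,10,11,14,15): XOR of data positions = 0⊕0⊕0⊕0⊕0⊕0⊕1 = 1
p4 (pos 4,5,6,7,12,13,14,15): XOR of data positions = 0⊕0⊕0⊕1⊕1⊕0⊕1 = 1
p8 (pos 8,9,10,11,12,13,14,15): XOR of data positions = 0⊕0⊕0⊕1⊕1⊕0⊕1 = 1
Codeword: 010100010001101

010100010001101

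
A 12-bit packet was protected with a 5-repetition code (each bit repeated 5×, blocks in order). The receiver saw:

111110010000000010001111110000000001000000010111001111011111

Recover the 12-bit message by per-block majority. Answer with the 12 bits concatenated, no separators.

Block 1 (11111): 5 ones → 1
Block 2 (00100): 1 one → 0
Block 3 (00000): 0 ones → 0
Block 4 (01000): 1 one → 0
Block 5 (11111): 5 ones → 1
Block 6 (10000): 1 one → 0
Block 7 (00000): 0 ones → 0
Block 8 (10000): 1 one → 0
Block 9 (00010): 1 one → 0
Block 10 (11100): 3 ones → 1
Block 11 (11110): 4 ones → 1
Block 12 (11111): 5 ones → 1

100010000111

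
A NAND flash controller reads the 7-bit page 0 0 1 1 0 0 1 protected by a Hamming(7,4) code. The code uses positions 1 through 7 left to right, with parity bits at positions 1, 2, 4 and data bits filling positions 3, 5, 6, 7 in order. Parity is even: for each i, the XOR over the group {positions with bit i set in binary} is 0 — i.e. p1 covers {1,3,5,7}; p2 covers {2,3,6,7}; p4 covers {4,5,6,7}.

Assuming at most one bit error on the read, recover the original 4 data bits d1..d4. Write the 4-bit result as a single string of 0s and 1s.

s1 (pos 1,3,5,7): 0⊕1⊕0⊕1 = 0
s2 (pos 2,3,6,7): 0⊕1⊕0⊕1 = 0
s4 (pos 4,5,6,7): 1⊕0⊕0⊕1 = 0
Syndrome s4…s1 = 000 → no error.
Read data bits from positions 3,5,6,7: 1001

1001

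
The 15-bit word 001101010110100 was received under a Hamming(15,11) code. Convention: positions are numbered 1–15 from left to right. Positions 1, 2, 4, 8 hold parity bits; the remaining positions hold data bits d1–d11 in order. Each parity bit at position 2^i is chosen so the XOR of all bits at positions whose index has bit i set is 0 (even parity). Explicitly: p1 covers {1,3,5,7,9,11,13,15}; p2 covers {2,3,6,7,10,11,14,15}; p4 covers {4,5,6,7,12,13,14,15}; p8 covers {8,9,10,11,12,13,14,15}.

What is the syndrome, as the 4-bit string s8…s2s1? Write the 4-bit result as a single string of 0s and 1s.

s1 (pos 1,3,5,7,9,11,13,15): 0⊕1⊕0⊕0⊕0⊕1⊕1⊕0 = 1
s2 (pos 2,3,6,7,10,11,14,15): 0⊕1⊕1⊕0⊕1⊕1⊕0⊕0 = 0
s4 (pos 4,5,6,7,12,13,14,15): 1⊕0⊕1⊕0⊕0⊕1⊕0⊕0 = 1
s8 (pos 8,9,10,11,12,13,14,15): 1⊕0⊕1⊕1⊕0⊕1⊕0⊕0 = 0
Syndrome s8…s1 = 0101 → error at position 5.

0101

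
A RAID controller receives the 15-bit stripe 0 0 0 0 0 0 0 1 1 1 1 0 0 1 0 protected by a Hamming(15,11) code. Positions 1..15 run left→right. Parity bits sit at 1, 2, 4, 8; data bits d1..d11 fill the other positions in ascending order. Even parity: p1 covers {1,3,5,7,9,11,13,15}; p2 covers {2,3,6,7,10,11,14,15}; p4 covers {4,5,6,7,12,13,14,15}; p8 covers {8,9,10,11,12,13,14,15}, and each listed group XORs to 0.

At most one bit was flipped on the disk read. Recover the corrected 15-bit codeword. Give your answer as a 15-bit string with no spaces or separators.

000000011110000

s1 (pos 1,3,5,7,9,11,13,15): 0⊕0⊕0⊕0⊕1⊕1⊕0⊕0 = 0
s2 (pos 2,3,6,7,10,11,14,15): 0⊕0⊕0⊕0⊕1⊕1⊕1⊕0 = 1
s4 (pos 4,5,6,7,12,13,14,15): 0⊕0⊕0⊕0⊕0⊕0⊕1⊕0 = 1
s8 (pos 8,9,10,11,12,13,14,15): 1⊕1⊕1⊕1⊕0⊕0⊕1⊕0 = 1
Syndrome s8…s1 = 1110 → error at position 14.
Flip position 14: 000000011110010 → 000000011110000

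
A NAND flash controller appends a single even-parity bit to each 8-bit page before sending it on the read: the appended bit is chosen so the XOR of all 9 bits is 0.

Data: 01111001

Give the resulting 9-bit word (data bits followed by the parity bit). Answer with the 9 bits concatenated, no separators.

011110011

XOR of the 8 data bits: 0⊕1⊕1⊕1⊕1⊕0⊕0⊕1 = 1
Parity bit = 1 (so all 9 bits XOR to 0).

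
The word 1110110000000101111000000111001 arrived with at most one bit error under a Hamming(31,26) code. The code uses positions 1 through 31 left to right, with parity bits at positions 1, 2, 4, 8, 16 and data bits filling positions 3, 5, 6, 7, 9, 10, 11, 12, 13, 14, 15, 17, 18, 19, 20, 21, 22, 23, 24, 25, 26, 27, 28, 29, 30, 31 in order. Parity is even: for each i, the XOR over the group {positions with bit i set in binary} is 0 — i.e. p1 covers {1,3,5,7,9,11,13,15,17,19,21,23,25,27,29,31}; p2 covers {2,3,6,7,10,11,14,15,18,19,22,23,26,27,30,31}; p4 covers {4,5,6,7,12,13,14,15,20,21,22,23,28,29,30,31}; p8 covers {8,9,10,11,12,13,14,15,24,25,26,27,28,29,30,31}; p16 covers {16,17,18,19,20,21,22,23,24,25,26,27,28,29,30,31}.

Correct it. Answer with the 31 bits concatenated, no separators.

s1 (pos 1,3,5,7,9,11,13,15,17,19,21,23,25,27,29,31): 1⊕1⊕1⊕0⊕0⊕0⊕0⊕0⊕1⊕1⊕0⊕0⊕0⊕1⊕0⊕1 = 1
s2 (pos 2,3,6,7,10,11,14,15,18,19,22,23,26,27,30,31): 1⊕1⊕1⊕0⊕0⊕0⊕1⊕0⊕1⊕1⊕0⊕0⊕1⊕1⊕0⊕1 = 1
s4 (pos 4,5,6,7,12,13,14,15,20,21,22,23,28,29,30,31): 0⊕1⊕1⊕0⊕0⊕0⊕1⊕0⊕0⊕0⊕0⊕0⊕1⊕0⊕0⊕1 = 1
s8 (pos 8,9,10,11,12,13,14,15,24,25,26,27,28,29,30,31): 0⊕0⊕0⊕0⊕0⊕0⊕1⊕0⊕0⊕0⊕1⊕1⊕1⊕0⊕0⊕1 = 1
s16 (pos 16,17,18,19,20,21,22,23,24,25,26,27,28,29,30,31): 1⊕1⊕1⊕1⊕0⊕0⊕0⊕0⊕0⊕0⊕1⊕1⊕1⊕0⊕0⊕1 = 0
Syndrome s16…s1 = 01111 → error at position 15.
Flip position 15: 1110110000000101111000000111001 → 1110110000000111111000000111001

1110110000000111111000000111001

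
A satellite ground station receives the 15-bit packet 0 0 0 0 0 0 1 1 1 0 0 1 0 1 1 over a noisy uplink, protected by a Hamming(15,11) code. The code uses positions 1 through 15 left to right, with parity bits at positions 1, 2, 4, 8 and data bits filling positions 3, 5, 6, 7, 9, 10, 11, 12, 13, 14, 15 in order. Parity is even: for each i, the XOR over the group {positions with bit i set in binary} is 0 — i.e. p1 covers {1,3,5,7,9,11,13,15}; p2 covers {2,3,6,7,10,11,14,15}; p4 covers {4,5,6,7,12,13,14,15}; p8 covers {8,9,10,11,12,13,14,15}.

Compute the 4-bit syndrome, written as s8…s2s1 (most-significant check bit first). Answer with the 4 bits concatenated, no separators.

s1 (pos 1,3,5,7,9,11,13,15): 0⊕0⊕0⊕1⊕1⊕0⊕0⊕1 = 1
s2 (pos 2,3,6,7,10,11,14,15): 0⊕0⊕0⊕1⊕0⊕0⊕1⊕1 = 1
s4 (pos 4,5,6,7,12,13,14,15): 0⊕0⊕0⊕1⊕1⊕0⊕1⊕1 = 0
s8 (pos 8,9,10,11,12,13,14,15): 1⊕1⊕0⊕0⊕1⊕0⊕1⊕1 = 1
Syndrome s8…s1 = 1011 → error at position 11.

1011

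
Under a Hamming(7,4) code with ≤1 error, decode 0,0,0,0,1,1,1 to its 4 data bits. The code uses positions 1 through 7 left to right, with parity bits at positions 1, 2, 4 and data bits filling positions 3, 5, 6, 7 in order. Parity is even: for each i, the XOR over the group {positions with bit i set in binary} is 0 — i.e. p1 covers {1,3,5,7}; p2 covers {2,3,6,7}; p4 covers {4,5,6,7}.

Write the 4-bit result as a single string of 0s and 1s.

0111

s1 (pos 1,3,5,7): 0⊕0⊕1⊕1 = 0
s2 (pos 2,3,6,7): 0⊕0⊕1⊕1 = 0
s4 (pos 4,5,6,7): 0⊕1⊕1⊕1 = 1
Syndrome s4…s1 = 100 → error at position 4.
Flip position 4: 0000111 → 0001111
Read data bits from positions 3,5,6,7: 0111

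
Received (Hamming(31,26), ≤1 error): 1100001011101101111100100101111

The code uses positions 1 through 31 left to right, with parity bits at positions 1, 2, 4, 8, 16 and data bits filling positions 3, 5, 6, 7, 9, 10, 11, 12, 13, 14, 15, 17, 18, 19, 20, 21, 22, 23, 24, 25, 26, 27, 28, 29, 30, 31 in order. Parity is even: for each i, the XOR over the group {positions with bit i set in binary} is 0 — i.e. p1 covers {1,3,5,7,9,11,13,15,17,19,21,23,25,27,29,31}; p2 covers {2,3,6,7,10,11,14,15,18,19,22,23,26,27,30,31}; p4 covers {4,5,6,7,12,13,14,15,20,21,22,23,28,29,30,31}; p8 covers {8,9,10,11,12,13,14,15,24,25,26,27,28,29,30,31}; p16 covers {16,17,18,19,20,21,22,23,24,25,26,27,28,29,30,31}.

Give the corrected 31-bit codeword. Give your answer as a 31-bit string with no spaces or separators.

1100001011101101111101100101111

s1 (pos 1,3,5,7,9,11,13,15,17,19,21,23,25,27,29,31): 1⊕0⊕0⊕1⊕1⊕1⊕1⊕0⊕1⊕1⊕0⊕1⊕0⊕0⊕1⊕1 = 0
s2 (pos 2,3,6,7,10,11,14,15,18,19,22,23,26,27,30,31): 1⊕0⊕0⊕1⊕1⊕1⊕1⊕0⊕1⊕1⊕0⊕1⊕1⊕0⊕1⊕1 = 1
s4 (pos 4,5,6,7,12,13,14,15,20,21,22,23,28,29,30,31): 0⊕0⊕0⊕1⊕0⊕1⊕1⊕0⊕1⊕0⊕0⊕1⊕1⊕1⊕1⊕1 = 1
s8 (pos 8,9,10,11,12,13,14,15,24,25,26,27,28,29,30,31): 0⊕1⊕1⊕1⊕0⊕1⊕1⊕0⊕0⊕0⊕1⊕0⊕1⊕1⊕1⊕1 = 0
s16 (pos 16,17,18,19,20,21,22,23,24,25,26,27,28,29,30,31): 1⊕1⊕1⊕1⊕1⊕0⊕0⊕1⊕0⊕0⊕1⊕0⊕1⊕1⊕1⊕1 = 1
Syndrome s16…s1 = 10110 → error at position 22.
Flip position 22: 1100001011101101111100100101111 → 1100001011101101111101100101111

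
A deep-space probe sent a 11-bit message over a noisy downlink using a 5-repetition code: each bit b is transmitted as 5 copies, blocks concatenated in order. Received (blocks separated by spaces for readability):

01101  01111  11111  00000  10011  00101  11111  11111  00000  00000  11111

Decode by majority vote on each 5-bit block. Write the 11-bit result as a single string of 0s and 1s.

Block 1 (01101): 3 ones → 1
Block 2 (01111): 4 ones → 1
Block 3 (11111): 5 ones → 1
Block 4 (00000): 0 ones → 0
Block 5 (10011): 3 ones → 1
Block 6 (00101): 2 ones → 0
Block 7 (11111): 5 ones → 1
Block 8 (11111): 5 ones → 1
Block 9 (00000): 0 ones → 0
Block 10 (00000): 0 ones → 0
Block 11 (11111): 5 ones → 1

11101011001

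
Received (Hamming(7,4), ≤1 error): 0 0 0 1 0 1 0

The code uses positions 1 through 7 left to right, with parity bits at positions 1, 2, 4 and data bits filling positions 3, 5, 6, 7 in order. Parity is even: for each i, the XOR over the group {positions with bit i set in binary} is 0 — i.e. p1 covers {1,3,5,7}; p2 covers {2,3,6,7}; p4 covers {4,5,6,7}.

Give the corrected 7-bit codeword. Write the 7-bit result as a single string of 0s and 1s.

0101010

s1 (pos 1,3,5,7): 0⊕0⊕0⊕0 = 0
s2 (pos 2,3,6,7): 0⊕0⊕1⊕0 = 1
s4 (pos 4,5,6,7): 1⊕0⊕1⊕0 = 0
Syndrome s4…s1 = 010 → error at position 2.
Flip position 2: 0001010 → 0101010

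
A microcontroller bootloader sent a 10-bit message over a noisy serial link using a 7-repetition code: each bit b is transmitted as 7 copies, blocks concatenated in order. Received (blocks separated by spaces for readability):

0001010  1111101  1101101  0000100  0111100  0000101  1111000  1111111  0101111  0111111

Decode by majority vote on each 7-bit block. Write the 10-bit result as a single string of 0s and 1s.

Block 1 (0001010): 2 ones → 0
Block 2 (1111101): 6 ones → 1
Block 3 (1101101): 5 ones → 1
Block 4 (0000100): 1 one → 0
Block 5 (0111100): 4 ones → 1
Block 6 (0000101): 2 ones → 0
Block 7 (1111000): 4 ones → 1
Block 8 (1111111): 7 ones → 1
Block 9 (0101111): 5 ones → 1
Block 10 (0111111): 6 ones → 1

0110101111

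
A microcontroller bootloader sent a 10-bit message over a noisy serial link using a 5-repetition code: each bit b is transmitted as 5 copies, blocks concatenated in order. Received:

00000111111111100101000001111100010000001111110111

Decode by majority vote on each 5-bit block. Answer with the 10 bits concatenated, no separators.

0110010011

Block 1 (00000): 0 ones → 0
Block 2 (11111): 5 ones → 1
Block 3 (11111): 5 ones → 1
Block 4 (00101): 2 ones → 0
Block 5 (00000): 0 ones → 0
Block 6 (11111): 5 ones → 1
Block 7 (00010): 1 one → 0
Block 8 (00000): 0 ones → 0
Block 9 (11111): 5 ones → 1
Block 10 (10111): 4 ones → 1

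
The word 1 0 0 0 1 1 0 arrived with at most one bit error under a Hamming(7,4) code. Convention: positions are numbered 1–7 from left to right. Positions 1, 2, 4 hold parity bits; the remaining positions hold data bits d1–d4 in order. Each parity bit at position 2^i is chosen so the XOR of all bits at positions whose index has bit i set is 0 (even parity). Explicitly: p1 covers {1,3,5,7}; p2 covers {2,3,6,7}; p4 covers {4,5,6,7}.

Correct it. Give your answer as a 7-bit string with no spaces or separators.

s1 (pos 1,3,5,7): 1⊕0⊕1⊕0 = 0
s2 (pos 2,3,6,7): 0⊕0⊕1⊕0 = 1
s4 (pos 4,5,6,7): 0⊕1⊕1⊕0 = 0
Syndrome s4…s1 = 010 → error at position 2.
Flip position 2: 1000110 → 1100110

1100110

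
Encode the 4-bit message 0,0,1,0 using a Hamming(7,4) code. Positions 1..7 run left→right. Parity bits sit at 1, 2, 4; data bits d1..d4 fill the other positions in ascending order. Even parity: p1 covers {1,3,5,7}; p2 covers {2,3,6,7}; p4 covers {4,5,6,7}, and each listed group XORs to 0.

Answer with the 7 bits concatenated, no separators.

Place data at non-parity positions: p1 p2 0 p4 0 1 0
p1 (pos 1,3,5,7): XOR of data positions = 0⊕0⊕0 = 0
p2 (pos 2,3,6,7): XOR of data positions = 0⊕1⊕0 = 1
p4 (pos 4,5,6,7): XOR of data positions = 0⊕1⊕0 = 1
Codeword: 0101010

0101010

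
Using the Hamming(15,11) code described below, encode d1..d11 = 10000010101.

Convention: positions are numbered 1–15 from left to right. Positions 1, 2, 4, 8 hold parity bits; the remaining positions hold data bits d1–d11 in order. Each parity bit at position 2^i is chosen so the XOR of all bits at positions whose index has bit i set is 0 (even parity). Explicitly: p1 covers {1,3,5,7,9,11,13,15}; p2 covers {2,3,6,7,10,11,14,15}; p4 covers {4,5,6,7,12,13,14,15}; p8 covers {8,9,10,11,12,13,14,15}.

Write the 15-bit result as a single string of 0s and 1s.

011000010010101

Place data at non-parity positions: p1 p2 1 p4 0 0 0 p8 0 0 1 0 1 0 1
p1 (pos 1,3,5,7,9,11,13,15): XOR of data positions = 1⊕0⊕0⊕0⊕1⊕1⊕1 = 0
p2 (pos 2,3,6,7,10,11,14,15): XOR of data positions = 1⊕0⊕0⊕0⊕1⊕0⊕1 = 1
p4 (pos 4,5,6,7,12,13,14,15): XOR of data positions = 0⊕0⊕0⊕0⊕1⊕0⊕1 = 0
p8 (pos 8,9,10,11,12,13,14,15): XOR of data positions = 0⊕0⊕1⊕0⊕1⊕0⊕1 = 1
Codeword: 011000010010101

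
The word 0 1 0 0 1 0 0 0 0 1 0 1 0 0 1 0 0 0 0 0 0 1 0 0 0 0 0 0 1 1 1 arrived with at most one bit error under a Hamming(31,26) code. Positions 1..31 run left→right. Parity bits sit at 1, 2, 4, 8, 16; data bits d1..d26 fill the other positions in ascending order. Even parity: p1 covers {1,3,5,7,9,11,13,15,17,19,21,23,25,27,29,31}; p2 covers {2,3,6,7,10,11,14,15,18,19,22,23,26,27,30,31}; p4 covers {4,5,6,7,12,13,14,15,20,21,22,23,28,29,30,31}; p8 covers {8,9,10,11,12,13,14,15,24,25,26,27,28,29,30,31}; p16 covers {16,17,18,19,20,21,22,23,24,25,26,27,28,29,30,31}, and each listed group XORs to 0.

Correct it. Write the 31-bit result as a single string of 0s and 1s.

s1 (pos 1,3,5,7,9,11,13,15,17,19,21,23,25,27,29,31): 0⊕0⊕1⊕0⊕0⊕0⊕0⊕1⊕0⊕0⊕0⊕0⊕0⊕0⊕1⊕1 = 0
s2 (pos 2,3,6,7,10,11,14,15,18,19,22,23,26,27,30,31): 1⊕0⊕0⊕0⊕1⊕0⊕0⊕1⊕0⊕0⊕1⊕0⊕0⊕0⊕1⊕1 = 0
s4 (pos 4,5,6,7,12,13,14,15,20,21,22,23,28,29,30,31): 0⊕1⊕0⊕0⊕1⊕0⊕0⊕1⊕0⊕0⊕1⊕0⊕0⊕1⊕1⊕1 = 1
s8 (pos 8,9,10,11,12,13,14,15,24,25,26,27,28,29,30,31): 0⊕0⊕1⊕0⊕1⊕0⊕0⊕1⊕0⊕0⊕0⊕0⊕0⊕1⊕1⊕1 = 0
s16 (pos 16,17,18,19,20,21,22,23,24,25,26,27,28,29,30,31): 0⊕0⊕0⊕0⊕0⊕0⊕1⊕0⊕0⊕0⊕0⊕0⊕0⊕1⊕1⊕1 = 0
Syndrome s16…s1 = 00100 → error at position 4.
Flip position 4: 0100100001010010000001000000111 → 0101100001010010000001000000111

0101100001010010000001000000111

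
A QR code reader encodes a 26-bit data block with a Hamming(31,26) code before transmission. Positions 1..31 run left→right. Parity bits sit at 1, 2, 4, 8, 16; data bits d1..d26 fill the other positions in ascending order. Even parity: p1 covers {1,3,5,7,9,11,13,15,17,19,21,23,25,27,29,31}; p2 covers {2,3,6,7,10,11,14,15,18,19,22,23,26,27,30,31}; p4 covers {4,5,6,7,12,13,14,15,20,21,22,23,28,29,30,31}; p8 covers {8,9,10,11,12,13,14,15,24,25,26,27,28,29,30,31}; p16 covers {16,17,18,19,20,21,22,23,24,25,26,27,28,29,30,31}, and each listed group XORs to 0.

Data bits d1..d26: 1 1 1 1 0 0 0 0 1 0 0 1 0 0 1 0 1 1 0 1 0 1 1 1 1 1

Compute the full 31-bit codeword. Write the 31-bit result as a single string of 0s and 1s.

0011111100001000100101101011111

Place data at non-parity positions: p1 p2 1 p4 1 1 1 p8 0 0 0 0 1 0 0 p16 1 0 0 1 0 1 1 0 1 0 1 1 1 1 1
p1 (pos 1,3,5,7,9,11,13,15,17,19,21,23,25,27,29,31): XOR of data positions = 1⊕1⊕1⊕0⊕0⊕1⊕0⊕1⊕0⊕0⊕1⊕1⊕1⊕1⊕1 = 0
p2 (pos 2,3,6,7,10,11,14,15,18,19,22,23,26,27,30,31): XOR of data positions = 1⊕1⊕1⊕0⊕0⊕0⊕0⊕0⊕0⊕1⊕1⊕0⊕1⊕1⊕1 = 0
p4 (pos 4,5,6,7,12,13,14,15,20,21,22,23,28,29,30,31): XOR of data positions = 1⊕1⊕1⊕0⊕1⊕0⊕0⊕1⊕0⊕1⊕1⊕1⊕1⊕1⊕1 = 1
p8 (pos 8,9,10,11,12,13,14,15,24,25,26,27,28,29,30,31): XOR of data positions = 0⊕0⊕0⊕0⊕1⊕0⊕0⊕0⊕1⊕0⊕1⊕1⊕1⊕1⊕1 = 1
p16 (pos 16,17,18,19,20,21,22,23,24,25,26,27,28,29,30,31): XOR of data positions = 1⊕0⊕0⊕1⊕0⊕1⊕1⊕0⊕1⊕0⊕1⊕1⊕1⊕1⊕1 = 0
Codeword: 0011111100001000100101101011111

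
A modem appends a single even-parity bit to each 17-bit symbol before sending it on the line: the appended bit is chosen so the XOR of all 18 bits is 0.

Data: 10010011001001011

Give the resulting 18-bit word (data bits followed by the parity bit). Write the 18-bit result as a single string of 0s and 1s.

XOR of the 17 data bits: 1⊕0⊕0⊕1⊕0⊕0⊕1⊕1⊕0⊕0⊕1⊕0⊕0⊕1⊕0⊕1⊕1 = 0
Parity bit = 0 (so all 18 bits XOR to 0).

100100110010010110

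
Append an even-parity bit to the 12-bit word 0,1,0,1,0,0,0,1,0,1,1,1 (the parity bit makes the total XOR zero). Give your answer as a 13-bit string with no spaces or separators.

XOR of the 12 data bits: 0⊕1⊕0⊕1⊕0⊕0⊕0⊕1⊕0⊕1⊕1⊕1 = 0
Parity bit = 0 (so all 13 bits XOR to 0).

0101000101110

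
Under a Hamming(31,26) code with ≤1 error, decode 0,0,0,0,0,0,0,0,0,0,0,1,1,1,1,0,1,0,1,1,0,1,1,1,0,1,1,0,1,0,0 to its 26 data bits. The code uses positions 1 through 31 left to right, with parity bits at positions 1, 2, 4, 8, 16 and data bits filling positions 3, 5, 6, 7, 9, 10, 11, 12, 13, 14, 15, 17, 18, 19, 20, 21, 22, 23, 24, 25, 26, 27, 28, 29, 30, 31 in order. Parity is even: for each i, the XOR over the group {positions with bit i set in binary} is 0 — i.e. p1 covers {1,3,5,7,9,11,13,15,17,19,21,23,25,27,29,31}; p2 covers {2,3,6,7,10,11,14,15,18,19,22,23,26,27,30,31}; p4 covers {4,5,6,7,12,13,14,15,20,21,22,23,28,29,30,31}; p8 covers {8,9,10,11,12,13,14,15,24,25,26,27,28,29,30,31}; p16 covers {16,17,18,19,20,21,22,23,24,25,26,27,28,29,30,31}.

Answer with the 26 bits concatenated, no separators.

s1 (pos 1,3,5,7,9,11,13,15,17,19,21,23,25,27,29,31): 0⊕0⊕0⊕0⊕0⊕0⊕1⊕1⊕1⊕1⊕0⊕1⊕0⊕1⊕1⊕0 = 1
s2 (pos 2,3,6,7,10,11,14,15,18,19,22,23,26,27,30,31): 0⊕0⊕0⊕0⊕0⊕0⊕1⊕1⊕0⊕1⊕1⊕1⊕1⊕1⊕0⊕0 = 1
s4 (pos 4,5,6,7,12,13,14,15,20,21,22,23,28,29,30,31): 0⊕0⊕0⊕0⊕1⊕1⊕1⊕1⊕1⊕0⊕1⊕1⊕0⊕1⊕0⊕0 = 0
s8 (pos 8,9,10,11,12,13,14,15,24,25,26,27,28,29,30,31): 0⊕0⊕0⊕0⊕1⊕1⊕1⊕1⊕1⊕0⊕1⊕1⊕0⊕1⊕0⊕0 = 0
s16 (pos 16,17,18,19,20,21,22,23,24,25,26,27,28,29,30,31): 0⊕1⊕0⊕1⊕1⊕0⊕1⊕1⊕1⊕0⊕1⊕1⊕0⊕1⊕0⊕0 = 1
Syndrome s16…s1 = 10011 → error at position 19.
Flip position 19: 0000000000011110101101110110100 → 0000000000011110100101110110100
Read data bits from positions 3,5,6,7,9,10,11,12,13,14,15,17,18,19,20,21,22,23,24,25,26,27,28,29,30,31: 00000001111100101110110100

00000001111100101110110100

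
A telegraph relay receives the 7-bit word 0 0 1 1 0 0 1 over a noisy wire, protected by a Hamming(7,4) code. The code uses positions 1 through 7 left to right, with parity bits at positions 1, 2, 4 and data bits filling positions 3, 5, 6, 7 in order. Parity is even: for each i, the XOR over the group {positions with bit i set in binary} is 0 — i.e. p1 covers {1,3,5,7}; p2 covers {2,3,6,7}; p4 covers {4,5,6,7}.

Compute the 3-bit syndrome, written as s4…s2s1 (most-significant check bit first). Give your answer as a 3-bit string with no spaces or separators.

s1 (pos 1,3,5,7): 0⊕1⊕0⊕1 = 0
s2 (pos 2,3,6,7): 0⊕1⊕0⊕1 = 0
s4 (pos 4,5,6,7): 1⊕0⊕0⊕1 = 0
Syndrome s4…s1 = 000 → no error.

000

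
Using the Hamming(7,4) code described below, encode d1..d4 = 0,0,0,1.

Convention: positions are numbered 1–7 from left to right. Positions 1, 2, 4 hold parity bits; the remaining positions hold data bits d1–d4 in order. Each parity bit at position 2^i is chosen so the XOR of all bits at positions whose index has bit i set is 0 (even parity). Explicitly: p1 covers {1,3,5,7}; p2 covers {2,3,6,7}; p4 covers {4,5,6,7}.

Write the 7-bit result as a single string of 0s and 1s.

1101001

Place data at non-parity positions: p1 p2 0 p4 0 0 1
p1 (pos 1,3,5,7): XOR of data positions = 0⊕0⊕1 = 1
p2 (pos 2,3,6,7): XOR of data positions = 0⊕0⊕1 = 1
p4 (pos 4,5,6,7): XOR of data positions = 0⊕0⊕1 = 1
Codeword: 1101001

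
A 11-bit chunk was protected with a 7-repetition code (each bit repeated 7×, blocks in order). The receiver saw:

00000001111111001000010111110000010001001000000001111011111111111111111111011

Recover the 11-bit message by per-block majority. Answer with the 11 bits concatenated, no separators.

Block 1 (0000000): 0 ones → 0
Block 2 (1111111): 7 ones → 1
Block 3 (0010000): 1 one → 0
Block 4 (1011111): 6 ones → 1
Block 5 (0000010): 1 one → 0
Block 6 (0010010): 2 ones → 0
Block 7 (0000000): 0 ones → 0
Block 8 (1111011): 6 ones → 1
Block 9 (1111111): 7 ones → 1
Block 10 (1111111): 7 ones → 1
Block 11 (1111011): 6 ones → 1

01010001111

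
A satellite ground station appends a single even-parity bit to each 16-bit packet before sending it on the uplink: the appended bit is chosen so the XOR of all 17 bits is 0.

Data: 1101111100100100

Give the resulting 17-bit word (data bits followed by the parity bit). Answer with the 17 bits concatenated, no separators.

11011111001001001

XOR of the 16 data bits: 1⊕1⊕0⊕1⊕1⊕1⊕1⊕1⊕0⊕0⊕1⊕0⊕0⊕1⊕0⊕0 = 1
Parity bit = 1 (so all 17 bits XOR to 0).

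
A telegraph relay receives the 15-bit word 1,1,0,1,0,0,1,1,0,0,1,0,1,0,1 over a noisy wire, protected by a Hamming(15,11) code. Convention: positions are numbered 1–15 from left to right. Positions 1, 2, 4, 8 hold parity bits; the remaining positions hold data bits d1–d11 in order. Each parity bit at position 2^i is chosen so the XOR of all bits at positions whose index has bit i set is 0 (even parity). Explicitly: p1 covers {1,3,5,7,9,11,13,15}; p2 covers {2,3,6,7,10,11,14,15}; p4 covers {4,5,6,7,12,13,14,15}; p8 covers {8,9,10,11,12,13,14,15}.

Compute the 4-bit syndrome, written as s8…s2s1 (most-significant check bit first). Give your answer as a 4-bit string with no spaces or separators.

0001

s1 (pos 1,3,5,7,9,11,13,15): 1⊕0⊕0⊕1⊕0⊕1⊕1⊕1 = 1
s2 (pos 2,3,6,7,10,11,14,15): 1⊕0⊕0⊕1⊕0⊕1⊕0⊕1 = 0
s4 (pos 4,5,6,7,12,13,14,15): 1⊕0⊕0⊕1⊕0⊕1⊕0⊕1 = 0
s8 (pos 8,9,10,11,12,13,14,15): 1⊕0⊕0⊕1⊕0⊕1⊕0⊕1 = 0
Syndrome s8…s1 = 0001 → error at position 1.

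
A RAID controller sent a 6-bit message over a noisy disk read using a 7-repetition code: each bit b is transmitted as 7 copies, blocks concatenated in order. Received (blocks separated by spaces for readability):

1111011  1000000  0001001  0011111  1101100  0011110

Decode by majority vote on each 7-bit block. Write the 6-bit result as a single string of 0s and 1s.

100111

Block 1 (1111011): 6 ones → 1
Block 2 (1000000): 1 one → 0
Block 3 (0001001): 2 ones → 0
Block 4 (0011111): 5 ones → 1
Block 5 (1101100): 4 ones → 1
Block 6 (0011110): 4 ones → 1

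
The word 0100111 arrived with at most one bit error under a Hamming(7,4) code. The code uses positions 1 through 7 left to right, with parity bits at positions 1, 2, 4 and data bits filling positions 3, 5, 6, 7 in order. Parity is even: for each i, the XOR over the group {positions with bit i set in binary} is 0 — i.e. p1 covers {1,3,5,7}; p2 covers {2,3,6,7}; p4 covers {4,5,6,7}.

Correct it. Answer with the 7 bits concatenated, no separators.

0100101

s1 (pos 1,3,5,7): 0⊕0⊕1⊕1 = 0
s2 (pos 2,3,6,7): 1⊕0⊕1⊕1 = 1
s4 (pos 4,5,6,7): 0⊕1⊕1⊕1 = 1
Syndrome s4…s1 = 110 → error at position 6.
Flip position 6: 0100111 → 0100101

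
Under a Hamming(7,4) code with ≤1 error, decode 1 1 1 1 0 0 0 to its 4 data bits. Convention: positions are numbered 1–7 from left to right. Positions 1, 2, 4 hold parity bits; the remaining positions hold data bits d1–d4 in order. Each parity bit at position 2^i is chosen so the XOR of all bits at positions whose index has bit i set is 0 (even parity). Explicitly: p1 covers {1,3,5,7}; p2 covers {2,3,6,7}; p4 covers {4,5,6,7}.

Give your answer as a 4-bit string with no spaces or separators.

s1 (pos 1,3,5,7): 1⊕1⊕0⊕0 = 0
s2 (pos 2,3,6,7): 1⊕1⊕0⊕0 = 0
s4 (pos 4,5,6,7): 1⊕0⊕0⊕0 = 1
Syndrome s4…s1 = 100 → error at position 4.
Flip position 4: 1111000 → 1110000
Read data bits from positions 3,5,6,7: 1000

1000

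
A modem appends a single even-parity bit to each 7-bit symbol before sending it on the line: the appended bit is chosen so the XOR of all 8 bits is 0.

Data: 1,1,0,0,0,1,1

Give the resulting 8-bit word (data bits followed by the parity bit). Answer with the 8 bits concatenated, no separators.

11000110

XOR of the 7 data bits: 1⊕1⊕0⊕0⊕0⊕1⊕1 = 0
Parity bit = 0 (so all 8 bits XOR to 0).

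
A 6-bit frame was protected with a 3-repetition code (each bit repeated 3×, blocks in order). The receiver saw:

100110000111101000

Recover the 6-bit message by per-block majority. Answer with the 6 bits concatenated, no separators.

010110

Block 1 (100): 1 one → 0
Block 2 (110): 2 ones → 1
Block 3 (000): 0 ones → 0
Block 4 (111): 3 ones → 1
Block 5 (101): 2 ones → 1
Block 6 (000): 0 ones → 0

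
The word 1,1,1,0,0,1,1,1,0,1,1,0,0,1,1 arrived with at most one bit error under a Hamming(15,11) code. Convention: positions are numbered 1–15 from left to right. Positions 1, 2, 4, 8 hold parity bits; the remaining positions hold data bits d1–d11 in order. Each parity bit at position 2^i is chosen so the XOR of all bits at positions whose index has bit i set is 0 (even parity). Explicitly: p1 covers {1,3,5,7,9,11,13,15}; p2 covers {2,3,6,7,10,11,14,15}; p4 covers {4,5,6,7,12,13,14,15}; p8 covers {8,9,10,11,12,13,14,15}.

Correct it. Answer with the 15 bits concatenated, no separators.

s1 (pos 1,3,5,7,9,11,13,15): 1⊕1⊕0⊕1⊕0⊕1⊕0⊕1 = 1
s2 (pos 2,3,6,7,10,11,14,15): 1⊕1⊕1⊕1⊕1⊕1⊕1⊕1 = 0
s4 (pos 4,5,6,7,12,13,14,15): 0⊕0⊕1⊕1⊕0⊕0⊕1⊕1 = 0
s8 (pos 8,9,10,11,12,13,14,15): 1⊕0⊕1⊕1⊕0⊕0⊕1⊕1 = 1
Syndrome s8…s1 = 1001 → error at position 9.
Flip position 9: 111001110110011 → 111001111110011

111001111110011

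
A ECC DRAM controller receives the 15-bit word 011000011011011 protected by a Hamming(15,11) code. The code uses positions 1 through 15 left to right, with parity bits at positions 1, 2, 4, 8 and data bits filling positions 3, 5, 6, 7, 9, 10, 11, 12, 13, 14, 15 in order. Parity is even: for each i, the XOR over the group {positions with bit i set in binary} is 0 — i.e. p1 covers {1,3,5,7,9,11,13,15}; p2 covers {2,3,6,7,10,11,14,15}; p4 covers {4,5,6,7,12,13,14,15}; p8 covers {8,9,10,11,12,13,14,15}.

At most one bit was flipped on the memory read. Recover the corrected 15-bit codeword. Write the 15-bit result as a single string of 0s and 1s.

011001011011011

s1 (pos 1,3,5,7,9,11,13,15): 0⊕1⊕0⊕0⊕1⊕1⊕0⊕1 = 0
s2 (pos 2,3,6,7,10,11,14,15): 1⊕1⊕0⊕0⊕0⊕1⊕1⊕1 = 1
s4 (pos 4,5,6,7,12,13,14,15): 0⊕0⊕0⊕0⊕1⊕0⊕1⊕1 = 1
s8 (pos 8,9,10,11,12,13,14,15): 1⊕1⊕0⊕1⊕1⊕0⊕1⊕1 = 0
Syndrome s8…s1 = 0110 → error at position 6.
Flip position 6: 011000011011011 → 011001011011011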